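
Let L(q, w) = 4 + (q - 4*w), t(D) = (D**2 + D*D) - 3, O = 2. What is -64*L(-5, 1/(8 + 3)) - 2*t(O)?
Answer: 850/11 ≈ 77.273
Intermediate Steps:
t(D) = -3 + 2*D**2 (t(D) = (D**2 + D**2) - 3 = 2*D**2 - 3 = -3 + 2*D**2)
L(q, w) = 4 + q - 4*w
-64*L(-5, 1/(8 + 3)) - 2*t(O) = -64*(4 - 5 - 4/(8 + 3)) - 2*(-3 + 2*2**2) = -64*(4 - 5 - 4/11) - 2*(-3 + 2*4) = -64*(4 - 5 - 4*1/11) - 2*(-3 + 8) = -64*(4 - 5 - 4/11) - 2*5 = -64*(-15/11) - 10 = 960/11 - 10 = 850/11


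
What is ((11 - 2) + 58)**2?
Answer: 4489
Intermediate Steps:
((11 - 2) + 58)**2 = (9 + 58)**2 = 67**2 = 4489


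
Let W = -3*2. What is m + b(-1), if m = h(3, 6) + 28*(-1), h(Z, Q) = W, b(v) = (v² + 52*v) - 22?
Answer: -107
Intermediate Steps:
b(v) = -22 + v² + 52*v
W = -6
h(Z, Q) = -6
m = -34 (m = -6 + 28*(-1) = -6 - 28 = -34)
m + b(-1) = -34 + (-22 + (-1)² + 52*(-1)) = -34 + (-22 + 1 - 52) = -34 - 73 = -107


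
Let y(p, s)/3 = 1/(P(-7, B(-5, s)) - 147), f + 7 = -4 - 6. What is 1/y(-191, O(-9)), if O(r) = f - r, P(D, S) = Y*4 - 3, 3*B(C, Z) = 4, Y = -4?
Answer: -166/3 ≈ -55.333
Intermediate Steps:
f = -17 (f = -7 + (-4 - 6) = -7 - 10 = -17)
B(C, Z) = 4/3 (B(C, Z) = (1/3)*4 = 4/3)
P(D, S) = -19 (P(D, S) = -4*4 - 3 = -16 - 3 = -19)
O(r) = -17 - r
y(p, s) = -3/166 (y(p, s) = 3/(-19 - 147) = 3/(-166) = 3*(-1/166) = -3/166)
1/y(-191, O(-9)) = 1/(-3/166) = -166/3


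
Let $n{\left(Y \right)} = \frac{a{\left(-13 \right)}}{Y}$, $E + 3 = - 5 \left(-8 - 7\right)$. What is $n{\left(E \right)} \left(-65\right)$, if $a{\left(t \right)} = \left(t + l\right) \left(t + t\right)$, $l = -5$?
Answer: $- \frac{845}{2} \approx -422.5$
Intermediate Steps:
$E = 72$ ($E = -3 - 5 \left(-8 - 7\right) = -3 - -75 = -3 + 75 = 72$)
$a{\left(t \right)} = 2 t \left(-5 + t\right)$ ($a{\left(t \right)} = \left(t - 5\right) \left(t + t\right) = \left(-5 + t\right) 2 t = 2 t \left(-5 + t\right)$)
$n{\left(Y \right)} = \frac{468}{Y}$ ($n{\left(Y \right)} = \frac{2 \left(-13\right) \left(-5 - 13\right)}{Y} = \frac{2 \left(-13\right) \left(-18\right)}{Y} = \frac{468}{Y}$)
$n{\left(E \right)} \left(-65\right) = \frac{468}{72} \left(-65\right) = 468 \cdot \frac{1}{72} \left(-65\right) = \frac{13}{2} \left(-65\right) = - \frac{845}{2}$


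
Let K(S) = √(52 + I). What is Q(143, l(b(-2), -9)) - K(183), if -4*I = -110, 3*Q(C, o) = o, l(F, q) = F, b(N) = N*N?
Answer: 4/3 - √318/2 ≈ -7.5829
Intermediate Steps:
b(N) = N²
Q(C, o) = o/3
I = 55/2 (I = -¼*(-110) = 55/2 ≈ 27.500)
K(S) = √318/2 (K(S) = √(52 + 55/2) = √(159/2) = √318/2)
Q(143, l(b(-2), -9)) - K(183) = (⅓)*(-2)² - √318/2 = (⅓)*4 - √318/2 = 4/3 - √318/2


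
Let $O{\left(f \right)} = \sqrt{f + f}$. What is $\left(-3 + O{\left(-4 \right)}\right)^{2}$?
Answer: $1 - 12 i \sqrt{2} \approx 1.0 - 16.971 i$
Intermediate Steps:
$O{\left(f \right)} = \sqrt{2} \sqrt{f}$ ($O{\left(f \right)} = \sqrt{2 f} = \sqrt{2} \sqrt{f}$)
$\left(-3 + O{\left(-4 \right)}\right)^{2} = \left(-3 + \sqrt{2} \sqrt{-4}\right)^{2} = \left(-3 + \sqrt{2} \cdot 2 i\right)^{2} = \left(-3 + 2 i \sqrt{2}\right)^{2}$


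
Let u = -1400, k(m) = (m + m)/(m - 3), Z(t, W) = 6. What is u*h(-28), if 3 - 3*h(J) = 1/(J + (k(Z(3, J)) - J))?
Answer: -3850/3 ≈ -1283.3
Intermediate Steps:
k(m) = 2*m/(-3 + m) (k(m) = (2*m)/(-3 + m) = 2*m/(-3 + m))
h(J) = 11/12 (h(J) = 1 - 1/(3*(J + (2*6/(-3 + 6) - J))) = 1 - 1/(3*(J + (2*6/3 - J))) = 1 - 1/(3*(J + (2*6*(1/3) - J))) = 1 - 1/(3*(J + (4 - J))) = 1 - 1/3/4 = 1 - 1/3*1/4 = 1 - 1/12 = 11/12)
u*h(-28) = -1400*11/12 = -3850/3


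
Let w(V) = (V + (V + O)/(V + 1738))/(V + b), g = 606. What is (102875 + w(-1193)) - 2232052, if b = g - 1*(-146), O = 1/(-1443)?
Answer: -147687123506668/69363567 ≈ -2.1292e+6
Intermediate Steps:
O = -1/1443 ≈ -0.00069300
b = 752 (b = 606 - 1*(-146) = 606 + 146 = 752)
w(V) = (V + (-1/1443 + V)/(1738 + V))/(752 + V) (w(V) = (V + (V - 1/1443)/(V + 1738))/(V + 752) = (V + (-1/1443 + V)/(1738 + V))/(752 + V))
(102875 + w(-1193)) - 2232052 = (102875 + (-1/1443 + (-1193)² + 1739*(-1193))/(1306976 + (-1193)² + 2490*(-1193))) - 2232052 = (102875 + (-1/1443 + 1423249 - 2074627)/(1306976 + 1423249 - 2970570)) - 2232052 = (102875 - 939938455/1443/(-240345)) - 2232052 = (102875 - 1/240345*(-939938455/1443)) - 2232052 = (102875 + 187987691/69363567) - 2232052 = 7135964942816/69363567 - 2232052 = -147687123506668/69363567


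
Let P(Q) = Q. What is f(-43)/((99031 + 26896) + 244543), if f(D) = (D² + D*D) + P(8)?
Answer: 1853/185235 ≈ 0.010004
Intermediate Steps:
f(D) = 8 + 2*D² (f(D) = (D² + D*D) + 8 = (D² + D²) + 8 = 2*D² + 8 = 8 + 2*D²)
f(-43)/((99031 + 26896) + 244543) = (8 + 2*(-43)²)/((99031 + 26896) + 244543) = (8 + 2*1849)/(125927 + 244543) = (8 + 3698)/370470 = 3706*(1/370470) = 1853/185235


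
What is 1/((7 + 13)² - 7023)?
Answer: -1/6623 ≈ -0.00015099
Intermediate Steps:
1/((7 + 13)² - 7023) = 1/(20² - 7023) = 1/(400 - 7023) = 1/(-6623) = -1/6623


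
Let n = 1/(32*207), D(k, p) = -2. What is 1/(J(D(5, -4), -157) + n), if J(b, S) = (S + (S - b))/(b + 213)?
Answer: -1397664/2066477 ≈ -0.67635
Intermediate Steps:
n = 1/6624 ≈ 0.00015097
J(b, S) = (-b + 2*S)/(213 + b)
1/(J(D(5, -4), -157) + n) = 1/((-1*(-2) + 2*(-157))/(213 - 2) + 1/6624) = 1/((2 - 314)/211 + 1/6624) = 1/((1/211)*(-312) + 1/6624) = 1/(-312/211 + 1/6624) = 1/(-2066477/1397664) = -1397664/2066477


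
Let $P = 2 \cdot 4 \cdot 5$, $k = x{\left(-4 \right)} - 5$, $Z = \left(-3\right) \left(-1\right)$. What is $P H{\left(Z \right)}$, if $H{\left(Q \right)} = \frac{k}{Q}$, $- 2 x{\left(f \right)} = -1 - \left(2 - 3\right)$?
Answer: $- \frac{200}{3} \approx -66.667$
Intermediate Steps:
$x{\left(f \right)} = 0$ ($x{\left(f \right)} = - \frac{-1 - \left(2 - 3\right)}{2} = - \frac{-1 - -1}{2} = - \frac{-1 + 1}{2} = \left(- \frac{1}{2}\right) 0 = 0$)
$Z = 3$
$k = -5$ ($k = 0 - 5 = -5$)
$H{\left(Q \right)} = - \frac{5}{Q}$
$P = 40$ ($P = 8 \cdot 5 = 40$)
$P H{\left(Z \right)} = 40 \left(- \frac{5}{3}\right) = - \frac{200}{3}$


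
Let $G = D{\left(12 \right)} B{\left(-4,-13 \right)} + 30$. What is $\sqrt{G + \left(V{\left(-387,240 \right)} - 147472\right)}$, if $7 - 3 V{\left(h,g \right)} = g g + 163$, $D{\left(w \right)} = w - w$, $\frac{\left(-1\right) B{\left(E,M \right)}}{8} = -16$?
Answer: $i \sqrt{166694} \approx 408.28 i$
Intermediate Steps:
$B{\left(E,M \right)} = 128$ ($B{\left(E,M \right)} = \left(-8\right) \left(-16\right) = 128$)
$D{\left(w \right)} = 0$
$V{\left(h,g \right)} = -52 - \frac{g^{2}}{3}$ ($V{\left(h,g \right)} = \frac{7}{3} - \frac{g g + 163}{3} = \frac{7}{3} - \frac{g^{2} + 163}{3} = \frac{7}{3} - \frac{163 + g^{2}}{3} = \frac{7}{3} - \left(\frac{163}{3} + \frac{g^{2}}{3}\right) = -52 - \frac{g^{2}}{3}$)
$G = 30$ ($G = 0 \cdot 128 + 30 = 0 + 30 = 30$)
$\sqrt{G + \left(V{\left(-387,240 \right)} - 147472\right)} = \sqrt{30 - \left(147524 + 19200\right)} = \sqrt{30 - 166724} = \sqrt{-166694} = i \sqrt{166694}$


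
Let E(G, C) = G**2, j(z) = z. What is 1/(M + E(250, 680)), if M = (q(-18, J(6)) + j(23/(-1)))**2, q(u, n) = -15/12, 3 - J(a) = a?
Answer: 16/1009409 ≈ 1.5851e-5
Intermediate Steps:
J(a) = 3 - a
q(u, n) = -5/4 (q(u, n) = -15*1/12 = -5/4)
M = 9409/16 (M = (-5/4 + 23/(-1))**2 = (-5/4 + 23*(-1))**2 = (-5/4 - 23)**2 = (-97/4)**2 = 9409/16 ≈ 588.06)
1/(M + E(250, 680)) = 1/(9409/16 + 250**2) = 1/(9409/16 + 62500) = 1/(1009409/16) = 16/1009409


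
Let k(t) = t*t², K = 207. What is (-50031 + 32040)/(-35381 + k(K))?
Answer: -17991/8834362 ≈ -0.0020365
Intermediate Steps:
k(t) = t³
(-50031 + 32040)/(-35381 + k(K)) = (-50031 + 32040)/(-35381 + 207³) = -17991/(-35381 + 8869743) = -17991/8834362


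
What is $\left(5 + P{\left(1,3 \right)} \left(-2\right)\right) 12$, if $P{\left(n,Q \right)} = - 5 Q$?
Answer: $420$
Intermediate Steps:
$\left(5 + P{\left(1,3 \right)} \left(-2\right)\right) 12 = \left(5 + \left(-5\right) 3 \left(-2\right)\right) 12 = \left(5 - -30\right) 12 = \left(5 + 30\right) 12 = 35 \cdot 12 = 420$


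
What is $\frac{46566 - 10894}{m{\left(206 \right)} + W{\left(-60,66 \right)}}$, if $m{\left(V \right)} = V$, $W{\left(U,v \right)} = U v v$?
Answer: $- \frac{17836}{130577} \approx -0.13659$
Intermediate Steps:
$W{\left(U,v \right)} = U v^{2}$
$\frac{46566 - 10894}{m{\left(206 \right)} + W{\left(-60,66 \right)}} = \frac{46566 - 10894}{206 - 60 \cdot 66^{2}} = \frac{35672}{206 - 261360} = \frac{35672}{-261154} = 35672 \left(- \frac{1}{261154}\right) = - \frac{17836}{130577}$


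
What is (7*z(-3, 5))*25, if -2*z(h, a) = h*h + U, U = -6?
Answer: -525/2 ≈ -262.50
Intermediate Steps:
z(h, a) = 3 - h²/2 (z(h, a) = -(h*h - 6)/2 = -(h² - 6)/2 = -(-6 + h²)/2 = 3 - h²/2)
(7*z(-3, 5))*25 = (7*(3 - ½*(-3)²))*25 = (7*(3 - ½*9))*25 = (7*(3 - 9/2))*25 = (7*(-3/2))*25 = -21/2*25 = -525/2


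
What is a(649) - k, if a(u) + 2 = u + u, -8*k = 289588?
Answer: 74989/2 ≈ 37495.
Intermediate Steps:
k = -72397/2 (k = -⅛*289588 = -72397/2 ≈ -36199.)
a(u) = -2 + 2*u (a(u) = -2 + (u + u) = -2 + 2*u)
a(649) - k = (-2 + 2*649) - 1*(-72397/2) = (-2 + 1298) + 72397/2 = 1296 + 72397/2 = 74989/2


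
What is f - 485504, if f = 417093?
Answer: -68411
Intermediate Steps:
f - 485504 = 417093 - 485504 = -68411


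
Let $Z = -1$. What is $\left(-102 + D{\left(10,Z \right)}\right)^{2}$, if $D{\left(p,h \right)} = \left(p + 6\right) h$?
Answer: $13924$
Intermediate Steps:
$D{\left(p,h \right)} = h \left(6 + p\right)$ ($D{\left(p,h \right)} = \left(6 + p\right) h = h \left(6 + p\right)$)
$\left(-102 + D{\left(10,Z \right)}\right)^{2} = \left(-102 - \left(6 + 10\right)\right)^{2} = \left(-102 - 16\right)^{2} = \left(-118\right)^{2} = 13924$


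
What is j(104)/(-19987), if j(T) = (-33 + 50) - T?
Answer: 87/19987 ≈ 0.0043528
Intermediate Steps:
j(T) = 17 - T
j(104)/(-19987) = (17 - 1*104)/(-19987) = (17 - 104)*(-1/19987) = -87*(-1/19987) = 87/19987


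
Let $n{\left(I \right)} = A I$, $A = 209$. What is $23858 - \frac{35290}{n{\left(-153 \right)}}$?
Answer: $\frac{762942556}{31977} \approx 23859.0$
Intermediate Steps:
$n{\left(I \right)} = 209 I$
$23858 - \frac{35290}{n{\left(-153 \right)}} = 23858 - \frac{35290}{209 \left(-153\right)} = 23858 - \frac{35290}{-31977} = 23858 - 35290 \left(- \frac{1}{31977}\right) = 23858 - - \frac{35290}{31977} = 23858 + \frac{35290}{31977} = \frac{762942556}{31977}$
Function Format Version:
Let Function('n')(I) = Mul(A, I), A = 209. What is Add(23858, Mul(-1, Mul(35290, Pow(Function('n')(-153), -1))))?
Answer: Rational(762942556, 31977) ≈ 23859.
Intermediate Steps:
Function('n')(I) = Mul(209, I)
Add(23858, Mul(-1, Mul(35290, Pow(Function('n')(-153), -1)))) = Add(23858, Mul(-1, Mul(35290, Pow(Mul(209, -153), -1)))) = Add(23858, Mul(-1, Mul(35290, Pow(-31977, -1)))) = Add(23858, Mul(-1, Mul(35290, Rational(-1, 31977)))) = Add(23858, Mul(-1, Rational(-35290, 31977))) = Add(23858, Rational(35290, 31977)) = Rational(762942556, 31977)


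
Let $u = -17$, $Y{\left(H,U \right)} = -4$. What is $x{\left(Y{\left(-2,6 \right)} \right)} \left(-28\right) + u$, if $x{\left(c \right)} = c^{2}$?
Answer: $-465$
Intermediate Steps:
$x{\left(Y{\left(-2,6 \right)} \right)} \left(-28\right) + u = \left(-4\right)^{2} \left(-28\right) - 17 = 16 \left(-28\right) - 17 = -448 - 17 = -465$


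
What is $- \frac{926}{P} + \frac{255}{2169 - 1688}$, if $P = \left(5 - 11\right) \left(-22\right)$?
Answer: $- \frac{205873}{31746} \approx -6.485$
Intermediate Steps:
$P = 132$ ($P = \left(-6\right) \left(-22\right) = 132$)
$- \frac{926}{P} + \frac{255}{2169 - 1688} = - \frac{926}{132} + \frac{255}{2169 - 1688} = \left(-926\right) \frac{1}{132} + \frac{255}{2169 - 1688} = - \frac{463}{66} + \frac{255}{481} = - \frac{205873}{31746}$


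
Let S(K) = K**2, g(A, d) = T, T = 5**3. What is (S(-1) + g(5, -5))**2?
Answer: 15876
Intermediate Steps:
T = 125
g(A, d) = 125
(S(-1) + g(5, -5))**2 = ((-1)**2 + 125)**2 = (1 + 125)**2 = 126**2 = 15876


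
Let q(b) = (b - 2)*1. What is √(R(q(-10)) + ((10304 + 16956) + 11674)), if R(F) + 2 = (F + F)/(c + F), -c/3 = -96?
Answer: √20594982/23 ≈ 197.31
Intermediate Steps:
q(b) = -2 + b (q(b) = (-2 + b)*1 = -2 + b)
c = 288 (c = -3*(-96) = 288)
R(F) = -2 + 2*F/(288 + F) (R(F) = -2 + (F + F)/(288 + F) = -2 + (2*F)/(288 + F) = -2 + 2*F/(288 + F))
√(R(q(-10)) + ((10304 + 16956) + 11674)) = √(-576/(288 + (-2 - 10)) + ((10304 + 16956) + 11674)) = √(-576/(288 - 12) + (27260 + 11674)) = √(-576/276 + 38934) = √(-576*1/276 + 38934) = √(-48/23 + 38934) = √(895434/23) = √20594982/23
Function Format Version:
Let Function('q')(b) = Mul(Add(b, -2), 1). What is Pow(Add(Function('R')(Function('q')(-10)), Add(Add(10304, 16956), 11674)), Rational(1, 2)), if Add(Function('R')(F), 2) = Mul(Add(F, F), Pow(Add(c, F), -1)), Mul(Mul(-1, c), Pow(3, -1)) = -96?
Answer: Mul(Rational(1, 23), Pow(20594982, Rational(1, 2))) ≈ 197.31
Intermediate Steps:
Function('q')(b) = Add(-2, b) (Function('q')(b) = Mul(Add(-2, b), 1) = Add(-2, b))
c = 288 (c = Mul(-3, -96) = 288)
Function('R')(F) = Add(-2, Mul(2, F, Pow(Add(288, F), -1))) (Function('R')(F) = Add(-2, Mul(Add(F, F), Pow(Add(288, F), -1))) = Add(-2, Mul(Mul(2, F), Pow(Add(288, F), -1))) = Add(-2, Mul(2, F, Pow(Add(288, F), -1))))
Pow(Add(Function('R')(Function('q')(-10)), Add(Add(10304, 16956), 11674)), Rational(1, 2)) = Pow(Add(Mul(-576, Pow(Add(288, Add(-2, -10)), -1)), Add(Add(10304, 16956), 11674)), Rational(1, 2)) = Pow(Add(Mul(-576, Pow(Add(288, -12), -1)), Add(27260, 11674)), Rational(1, 2)) = Pow(Add(Mul(-576, Pow(276, -1)), 38934), Rational(1, 2)) = Pow(Add(Mul(-576, Rational(1, 276)), 38934), Rational(1, 2)) = Pow(Add(Rational(-48, 23), 38934), Rational(1, 2)) = Pow(Rational(895434, 23), Rational(1, 2)) = Mul(Rational(1, 23), Pow(20594982, Rational(1, 2)))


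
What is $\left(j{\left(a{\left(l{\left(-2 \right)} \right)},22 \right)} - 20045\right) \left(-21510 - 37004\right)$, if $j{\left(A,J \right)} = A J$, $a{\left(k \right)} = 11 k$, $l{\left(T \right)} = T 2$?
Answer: $1229554682$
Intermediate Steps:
$l{\left(T \right)} = 2 T$
$\left(j{\left(a{\left(l{\left(-2 \right)} \right)},22 \right)} - 20045\right) \left(-21510 - 37004\right) = \left(11 \cdot 2 \left(-2\right) 22 - 20045\right) \left(-21510 - 37004\right) = \left(11 \left(-4\right) 22 - 20045\right) \left(-58514\right) = \left(\left(-44\right) 22 - 20045\right) \left(-58514\right) = \left(-968 - 20045\right) \left(-58514\right) = \left(-21013\right) \left(-58514\right) = 1229554682$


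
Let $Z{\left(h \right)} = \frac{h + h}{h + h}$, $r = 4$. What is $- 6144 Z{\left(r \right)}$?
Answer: $-6144$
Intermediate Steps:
$Z{\left(h \right)} = 1$ ($Z{\left(h \right)} = \frac{2 h}{2 h} = 2 h \frac{1}{2 h} = 1$)
$- 6144 Z{\left(r \right)} = \left(-6144\right) 1 = -6144$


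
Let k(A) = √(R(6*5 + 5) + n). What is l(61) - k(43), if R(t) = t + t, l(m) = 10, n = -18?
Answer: 10 - 2*√13 ≈ 2.7889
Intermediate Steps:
R(t) = 2*t
k(A) = 2*√13 (k(A) = √(2*(6*5 + 5) - 18) = √(2*(30 + 5) - 18) = √(2*35 - 18) = √(70 - 18) = √52 = 2*√13)
l(61) - k(43) = 10 - 2*√13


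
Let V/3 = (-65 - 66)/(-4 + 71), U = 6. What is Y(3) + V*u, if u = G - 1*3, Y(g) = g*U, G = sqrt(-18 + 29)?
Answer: 2385/67 - 393*sqrt(11)/67 ≈ 16.143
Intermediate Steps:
V = -393/67 (V = 3*((-65 - 66)/(-4 + 71)) = 3*(-131/67) = -393/67 ≈ -5.8657)
G = sqrt(11) ≈ 3.3166
Y(g) = 6*g (Y(g) = g*6 = 6*g)
u = -3 + sqrt(11) (u = sqrt(11) - 1*3 = sqrt(11) - 3 = -3 + sqrt(11) ≈ 0.31662)
Y(3) + V*u = 6*3 - 393*(-3 + sqrt(11))/67 = 18 + (1179/67 - 393*sqrt(11)/67) = 2385/67 - 393*sqrt(11)/67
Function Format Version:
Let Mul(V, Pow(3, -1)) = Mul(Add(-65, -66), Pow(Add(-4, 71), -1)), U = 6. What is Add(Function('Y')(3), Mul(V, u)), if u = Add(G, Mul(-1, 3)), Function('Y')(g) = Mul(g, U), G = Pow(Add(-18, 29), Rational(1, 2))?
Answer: Add(Rational(2385, 67), Mul(Rational(-393, 67), Pow(11, Rational(1, 2)))) ≈ 16.143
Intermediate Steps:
V = Rational(-393, 67) (V = Mul(3, Mul(Add(-65, -66), Pow(Add(-4, 71), -1))) = Mul(3, Mul(-131, Pow(67, -1))) = Mul(3, Mul(-131, Rational(1, 67))) = Mul(3, Rational(-131, 67)) = Rational(-393, 67) ≈ -5.8657)
G = Pow(11, Rational(1, 2)) ≈ 3.3166
Function('Y')(g) = Mul(6, g) (Function('Y')(g) = Mul(g, 6) = Mul(6, g))
u = Add(-3, Pow(11, Rational(1, 2))) (u = Add(Pow(11, Rational(1, 2)), Mul(-1, 3)) = Add(Pow(11, Rational(1, 2)), -3) = Add(-3, Pow(11, Rational(1, 2))) ≈ 0.31662)
Add(Function('Y')(3), Mul(V, u)) = Add(Mul(6, 3), Mul(Rational(-393, 67), Add(-3, Pow(11, Rational(1, 2))))) = Add(18, Add(Rational(1179, 67), Mul(Rational(-393, 67), Pow(11, Rational(1, 2))))) = Add(Rational(2385, 67), Mul(Rational(-393, 67), Pow(11, Rational(1, 2))))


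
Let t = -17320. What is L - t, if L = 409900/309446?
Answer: 2680007310/154723 ≈ 17321.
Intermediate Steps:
L = 204950/154723 (L = 409900*(1/309446) = 204950/154723 ≈ 1.3246)
L - t = 204950/154723 - 1*(-17320) = 204950/154723 + 17320 = 2680007310/154723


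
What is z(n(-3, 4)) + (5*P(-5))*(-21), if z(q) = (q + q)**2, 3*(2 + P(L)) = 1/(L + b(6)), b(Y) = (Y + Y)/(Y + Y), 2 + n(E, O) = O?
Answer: 939/4 ≈ 234.75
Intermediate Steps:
n(E, O) = -2 + O
b(Y) = 1 (b(Y) = (2*Y)/((2*Y)) = (2*Y)*(1/(2*Y)) = 1)
P(L) = -2 + 1/(3*(1 + L)) (P(L) = -2 + 1/(3*(L + 1)) = -2 + 1/(3*(1 + L)))
z(q) = 4*q**2 (z(q) = (2*q)**2 = 4*q**2)
z(n(-3, 4)) + (5*P(-5))*(-21) = 4*(-2 + 4)**2 + (5*((-5 - 6*(-5))/(3*(1 - 5))))*(-21) = 4*2**2 + (5*((1/3)*(-5 + 30)/(-4)))*(-21) = 4*4 + (5*((1/3)*(-1/4)*25))*(-21) = 16 + (5*(-25/12))*(-21) = 16 - 125/12*(-21) = 16 + 875/4 = 939/4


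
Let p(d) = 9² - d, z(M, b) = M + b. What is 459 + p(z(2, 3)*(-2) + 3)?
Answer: 547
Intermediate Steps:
p(d) = 81 - d
459 + p(z(2, 3)*(-2) + 3) = 459 + (81 - ((2 + 3)*(-2) + 3)) = 459 + (81 - (5*(-2) + 3)) = 459 + (81 - (-10 + 3)) = 459 + (81 - 1*(-7)) = 459 + (81 + 7) = 459 + 88 = 547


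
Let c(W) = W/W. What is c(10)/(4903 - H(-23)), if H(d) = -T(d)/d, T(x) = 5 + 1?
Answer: 23/112763 ≈ 0.00020397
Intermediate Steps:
T(x) = 6
H(d) = -6/d
c(W) = 1
c(10)/(4903 - H(-23)) = 1/(4903 - (-6)/(-23)) = 1/(4903 - (-6)*(-1)/23) = 1/(4903 - 1*6/23) = 1/(4903 - 6/23) = 1/(112763/23) = 1*(23/112763) = 23/112763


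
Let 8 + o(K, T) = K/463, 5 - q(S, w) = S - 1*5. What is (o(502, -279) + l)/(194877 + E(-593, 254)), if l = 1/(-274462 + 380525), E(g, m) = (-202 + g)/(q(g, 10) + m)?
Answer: -97016188797/2733776357148062 ≈ -3.5488e-5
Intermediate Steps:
q(S, w) = 10 - S (q(S, w) = 5 - (S - 1*5) = 5 - (S - 5) = 5 - (-5 + S) = 5 + (5 - S) = 10 - S)
E(g, m) = (-202 + g)/(10 + m - g) (E(g, m) = (-202 + g)/((10 - g) + m) = (-202 + g)/(10 + m - g))
l = 1/106063 ≈ 9.4284e-6
o(K, T) = -8 + K/463
(o(502, -279) + l)/(194877 + E(-593, 254)) = ((-8 + (1/463)*502) + 1/106063)/(194877 + (-202 - 593)/(10 + 254 - 1*(-593))) = ((-8 + 502/463) + 1/106063)/(194877 - 795/(10 + 254 + 593)) = (-3202/463 + 1/106063)/(194877 - 795/857) = -339613263/(49107169*(194877 + (1/857)*(-795))) = -339613263/(49107169*(194877 - 795/857)) = -339613263/(49107169*167008794/857) = -339613263/49107169*857/167008794 = -97016188797/2733776357148062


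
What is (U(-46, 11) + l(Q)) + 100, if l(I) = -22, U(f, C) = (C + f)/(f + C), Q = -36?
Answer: 79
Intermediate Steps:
U(f, C) = 1 (U(f, C) = (C + f)/(C + f) = 1)
(U(-46, 11) + l(Q)) + 100 = (1 - 22) + 100 = -21 + 100 = 79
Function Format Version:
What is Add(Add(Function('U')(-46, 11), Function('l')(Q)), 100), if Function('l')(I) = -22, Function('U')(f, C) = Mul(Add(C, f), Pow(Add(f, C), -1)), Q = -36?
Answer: 79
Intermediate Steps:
Function('U')(f, C) = 1 (Function('U')(f, C) = Mul(Add(C, f), Pow(Add(C, f), -1)) = 1)
Add(Add(Function('U')(-46, 11), Function('l')(Q)), 100) = Add(Add(1, -22), 100) = Add(-21, 100) = 79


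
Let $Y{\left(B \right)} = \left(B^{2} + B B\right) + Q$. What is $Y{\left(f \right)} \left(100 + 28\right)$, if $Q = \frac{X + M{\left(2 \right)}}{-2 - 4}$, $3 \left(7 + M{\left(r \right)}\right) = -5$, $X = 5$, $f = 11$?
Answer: $\frac{279488}{9} \approx 31054.0$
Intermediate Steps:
$M{\left(r \right)} = - \frac{26}{3}$ ($M{\left(r \right)} = -7 + \frac{1}{3} \left(-5\right) = -7 - \frac{5}{3} = - \frac{26}{3}$)
$Q = \frac{11}{18}$ ($Q = \frac{5 - \frac{26}{3}}{-2 - 4} = - \frac{11}{3 \left(-6\right)} = \left(- \frac{11}{3}\right) \left(- \frac{1}{6}\right) = \frac{11}{18} \approx 0.61111$)
$Y{\left(B \right)} = \frac{11}{18} + 2 B^{2}$ ($Y{\left(B \right)} = \left(B^{2} + B B\right) + \frac{11}{18} = \left(B^{2} + B^{2}\right) + \frac{11}{18} = 2 B^{2} + \frac{11}{18} = \frac{11}{18} + 2 B^{2}$)
$Y{\left(f \right)} \left(100 + 28\right) = \left(\frac{11}{18} + 2 \cdot 11^{2}\right) \left(100 + 28\right) = \left(\frac{11}{18} + 2 \cdot 121\right) 128 = \left(\frac{11}{18} + 242\right) 128 = \frac{4367}{18} \cdot 128 = \frac{279488}{9}$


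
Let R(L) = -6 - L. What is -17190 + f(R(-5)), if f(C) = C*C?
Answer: -17189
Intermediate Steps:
f(C) = C²
-17190 + f(R(-5)) = -17190 + (-6 - 1*(-5))² = -17190 + (-6 + 5)² = -17190 + (-1)² = -17190 + 1 = -17189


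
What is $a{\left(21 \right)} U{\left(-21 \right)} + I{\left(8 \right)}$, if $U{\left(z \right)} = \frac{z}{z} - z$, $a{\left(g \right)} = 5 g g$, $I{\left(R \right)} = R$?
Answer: $48518$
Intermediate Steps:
$a{\left(g \right)} = 5 g^{2}$
$U{\left(z \right)} = 1 - z$
$a{\left(21 \right)} U{\left(-21 \right)} + I{\left(8 \right)} = 5 \cdot 21^{2} \left(1 - -21\right) + 8 = 5 \cdot 441 \left(1 + 21\right) + 8 = 2205 \cdot 22 + 8 = 48510 + 8 = 48518$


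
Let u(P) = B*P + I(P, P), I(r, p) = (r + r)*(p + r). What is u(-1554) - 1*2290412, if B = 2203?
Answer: 3945790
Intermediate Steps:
I(r, p) = 2*r*(p + r) (I(r, p) = (2*r)*(p + r) = 2*r*(p + r))
u(P) = 4*P² + 2203*P (u(P) = 2203*P + 2*P*(P + P) = 2203*P + 2*P*(2*P) = 2203*P + 4*P² = 4*P² + 2203*P)
u(-1554) - 1*2290412 = -1554*(2203 + 4*(-1554)) - 1*2290412 = -1554*(2203 - 6216) - 2290412 = -1554*(-4013) - 2290412 = 6236202 - 2290412 = 3945790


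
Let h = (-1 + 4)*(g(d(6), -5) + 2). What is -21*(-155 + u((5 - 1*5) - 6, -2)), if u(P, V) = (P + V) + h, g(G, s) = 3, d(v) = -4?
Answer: 3108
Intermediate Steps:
h = 15 (h = (-1 + 4)*(3 + 2) = 3*5 = 15)
u(P, V) = 15 + P + V (u(P, V) = (P + V) + 15 = 15 + P + V)
-21*(-155 + u((5 - 1*5) - 6, -2)) = -21*(-155 + (15 + ((5 - 1*5) - 6) - 2)) = -21*(-155 + (15 + ((5 - 5) - 6) - 2)) = -21*(-155 + (15 + (0 - 6) - 2)) = -21*(-155 + (15 - 6 - 2)) = -21*(-155 + 7) = -21*(-148) = 3108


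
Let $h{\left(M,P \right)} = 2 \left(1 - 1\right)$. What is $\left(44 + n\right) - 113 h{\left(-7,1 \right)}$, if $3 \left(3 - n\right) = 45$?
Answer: $32$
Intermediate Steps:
$h{\left(M,P \right)} = 0$ ($h{\left(M,P \right)} = 2 \cdot 0 = 0$)
$n = -12$ ($n = 3 - 15 = -12$)
$\left(44 + n\right) - 113 h{\left(-7,1 \right)} = \left(44 - 12\right) - 0 = 32 + 0 = 32$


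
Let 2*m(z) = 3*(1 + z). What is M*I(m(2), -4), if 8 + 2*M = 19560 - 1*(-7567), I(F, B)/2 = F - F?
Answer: 0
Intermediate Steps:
m(z) = 3/2 + 3*z/2 (m(z) = (3*(1 + z))/2 = (3 + 3*z)/2 = 3/2 + 3*z/2)
I(F, B) = 0 (I(F, B) = 2*(F - F) = 2*0 = 0)
M = 27119/2 (M = -4 + (19560 - 1*(-7567))/2 = -4 + (19560 + 7567)/2 = -4 + (1/2)*27127 = -4 + 27127/2 = 27119/2 ≈ 13560.)
M*I(m(2), -4) = (27119/2)*0 = 0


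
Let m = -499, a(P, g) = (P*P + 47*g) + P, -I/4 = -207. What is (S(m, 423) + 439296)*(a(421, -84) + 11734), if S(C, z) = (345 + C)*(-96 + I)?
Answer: 60561382464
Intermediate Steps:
I = 828 (I = -4*(-207) = 828)
a(P, g) = P + P**2 + 47*g (a(P, g) = (P**2 + 47*g) + P = P + P**2 + 47*g)
S(C, z) = 252540 + 732*C (S(C, z) = (345 + C)*(-96 + 828) = (345 + C)*732 = 252540 + 732*C)
(S(m, 423) + 439296)*(a(421, -84) + 11734) = ((252540 + 732*(-499)) + 439296)*((421 + 421**2 + 47*(-84)) + 11734) = ((252540 - 365268) + 439296)*((421 + 177241 - 3948) + 11734) = (-112728 + 439296)*(173714 + 11734) = 326568*185448 = 60561382464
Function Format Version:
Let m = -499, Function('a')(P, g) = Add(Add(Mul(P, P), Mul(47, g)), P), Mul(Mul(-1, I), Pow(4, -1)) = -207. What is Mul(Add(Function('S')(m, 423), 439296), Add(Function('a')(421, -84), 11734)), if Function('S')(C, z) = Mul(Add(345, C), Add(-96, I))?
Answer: 60561382464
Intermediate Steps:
I = 828 (I = Mul(-4, -207) = 828)
Function('a')(P, g) = Add(P, Pow(P, 2), Mul(47, g)) (Function('a')(P, g) = Add(Add(Pow(P, 2), Mul(47, g)), P) = Add(P, Pow(P, 2), Mul(47, g)))
Function('S')(C, z) = Add(252540, Mul(732, C)) (Function('S')(C, z) = Mul(Add(345, C), Add(-96, 828)) = Mul(Add(345, C), 732) = Add(252540, Mul(732, C)))
Mul(Add(Function('S')(m, 423), 439296), Add(Function('a')(421, -84), 11734)) = Mul(Add(Add(252540, Mul(732, -499)), 439296), Add(Add(421, Pow(421, 2), Mul(47, -84)), 11734)) = Mul(Add(Add(252540, -365268), 439296), Add(Add(421, 177241, -3948), 11734)) = Mul(Add(-112728, 439296), Add(173714, 11734)) = Mul(326568, 185448) = 60561382464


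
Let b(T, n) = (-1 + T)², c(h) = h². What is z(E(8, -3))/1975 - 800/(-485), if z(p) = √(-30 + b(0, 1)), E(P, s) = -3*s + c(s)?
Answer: 160/97 + I*√29/1975 ≈ 1.6495 + 0.0027267*I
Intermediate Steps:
E(P, s) = s² - 3*s (E(P, s) = -3*s + s² = s² - 3*s)
z(p) = I*√29 (z(p) = √(-30 + (-1 + 0)²) = √(-30 + (-1)²) = √(-30 + 1) = √(-29) = I*√29)
z(E(8, -3))/1975 - 800/(-485) = (I*√29)/1975 - 800/(-485) = (I*√29)*(1/1975) - 800*(-1/485) = I*√29/1975 + 160/97 = 160/97 + I*√29/1975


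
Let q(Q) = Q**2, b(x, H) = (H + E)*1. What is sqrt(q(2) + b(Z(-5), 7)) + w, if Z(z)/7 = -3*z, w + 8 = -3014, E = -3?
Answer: -3022 + 2*sqrt(2) ≈ -3019.2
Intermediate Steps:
w = -3022 (w = -8 - 3014 = -3022)
Z(z) = -21*z (Z(z) = 7*(-3*z) = -21*z)
b(x, H) = -3 + H (b(x, H) = (H - 3)*1 = (-3 + H)*1 = -3 + H)
sqrt(q(2) + b(Z(-5), 7)) + w = sqrt(2**2 + (-3 + 7)) - 3022 = sqrt(4 + 4) - 3022 = sqrt(8) - 3022 = 2*sqrt(2) - 3022 = -3022 + 2*sqrt(2)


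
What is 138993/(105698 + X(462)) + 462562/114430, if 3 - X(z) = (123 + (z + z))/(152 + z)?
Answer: 19892815979057/3713217282905 ≈ 5.3573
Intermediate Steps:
X(z) = 3 - (123 + 2*z)/(152 + z) (X(z) = 3 - (123 + (z + z))/(152 + z) = 3 - (123 + 2*z)/(152 + z))
138993/(105698 + X(462)) + 462562/114430 = 138993/(105698 + (333 + 462)/(152 + 462)) + 462562/114430 = 138993/(105698 + 795/614) + 462562*(1/114430) = 138993/(105698 + (1/614)*795) + 231281/57215 = 138993/(105698 + 795/614) + 231281/57215 = 138993/(64899367/614) + 231281/57215 = 138993*(614/64899367) + 231281/57215 = 85341702/64899367 + 231281/57215 = 19892815979057/3713217282905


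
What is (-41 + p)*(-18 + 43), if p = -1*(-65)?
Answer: 600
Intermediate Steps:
p = 65
(-41 + p)*(-18 + 43) = (-41 + 65)*(-18 + 43) = 24*25 = 600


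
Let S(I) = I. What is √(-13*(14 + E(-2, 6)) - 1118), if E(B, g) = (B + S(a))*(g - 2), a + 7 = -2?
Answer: 2*I*√182 ≈ 26.981*I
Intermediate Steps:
a = -9 (a = -7 - 2 = -9)
E(B, g) = (-9 + B)*(-2 + g) (E(B, g) = (B - 9)*(g - 2) = (-9 + B)*(-2 + g))
√(-13*(14 + E(-2, 6)) - 1118) = √(-13*(14 + (18 - 9*6 - 2*(-2) - 2*6)) - 1118) = √(-13*(14 + (18 - 54 + 4 - 12)) - 1118) = √(-13*(14 - 44) - 1118) = √(-13*(-30) - 1118) = √(390 - 1118) = √(-728) = 2*I*√182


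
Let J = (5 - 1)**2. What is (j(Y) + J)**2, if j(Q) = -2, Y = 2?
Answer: 196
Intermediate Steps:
J = 16 (J = 4**2 = 16)
(j(Y) + J)**2 = (-2 + 16)**2 = 14**2 = 196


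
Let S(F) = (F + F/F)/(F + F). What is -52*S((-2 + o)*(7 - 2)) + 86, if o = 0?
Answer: 313/5 ≈ 62.600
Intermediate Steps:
S(F) = (1 + F)/(2*F) (S(F) = (F + 1)/((2*F)) = (1 + F)*(1/(2*F)) = (1 + F)/(2*F))
-52*S((-2 + o)*(7 - 2)) + 86 = -26*(1 + (-2 + 0)*(7 - 2))/((-2 + 0)*(7 - 2)) + 86 = -26*(1 - 2*5)/((-2*5)) + 86 = -26*(1 - 10)/(-10) + 86 = -26*(-1)*(-9)/10 + 86 = -52*9/20 + 86 = -117/5 + 86 = 313/5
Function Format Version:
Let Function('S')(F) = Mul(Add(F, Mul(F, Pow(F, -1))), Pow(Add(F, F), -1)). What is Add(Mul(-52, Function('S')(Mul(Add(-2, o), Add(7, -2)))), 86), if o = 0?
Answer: Rational(313, 5) ≈ 62.600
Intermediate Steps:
Function('S')(F) = Mul(Rational(1, 2), Pow(F, -1), Add(1, F)) (Function('S')(F) = Mul(Add(F, 1), Pow(Mul(2, F), -1)) = Mul(Add(1, F), Mul(Rational(1, 2), Pow(F, -1))) = Mul(Rational(1, 2), Pow(F, -1), Add(1, F)))
Add(Mul(-52, Function('S')(Mul(Add(-2, o), Add(7, -2)))), 86) = Add(Mul(-52, Mul(Rational(1, 2), Pow(Mul(Add(-2, 0), Add(7, -2)), -1), Add(1, Mul(Add(-2, 0), Add(7, -2))))), 86) = Add(Mul(-52, Mul(Rational(1, 2), Pow(Mul(-2, 5), -1), Add(1, Mul(-2, 5)))), 86) = Add(Mul(-52, Mul(Rational(1, 2), Pow(-10, -1), Add(1, -10))), 86) = Add(Mul(-52, Mul(Rational(1, 2), Rational(-1, 10), -9)), 86) = Add(Mul(-52, Rational(9, 20)), 86) = Add(Rational(-117, 5), 86) = Rational(313, 5)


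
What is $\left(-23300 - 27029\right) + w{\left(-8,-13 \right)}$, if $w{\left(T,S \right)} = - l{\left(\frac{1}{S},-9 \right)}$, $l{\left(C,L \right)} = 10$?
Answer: $-50339$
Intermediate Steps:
$w{\left(T,S \right)} = -10$ ($w{\left(T,S \right)} = \left(-1\right) 10 = -10$)
$\left(-23300 - 27029\right) + w{\left(-8,-13 \right)} = \left(-23300 - 27029\right) - 10 = -50329 - 10 = -50339$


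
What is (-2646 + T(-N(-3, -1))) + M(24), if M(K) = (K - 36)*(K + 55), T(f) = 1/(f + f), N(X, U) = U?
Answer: -7187/2 ≈ -3593.5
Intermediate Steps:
T(f) = 1/(2*f)
M(K) = (-36 + K)*(55 + K)
(-2646 + T(-N(-3, -1))) + M(24) = (-2646 + 1/(2*((-1*(-1))))) + (-1980 + 24² + 19*24) = (-2646 + (½)/1) + (-1980 + 576 + 456) = (-2646 + (½)*1) - 948 = (-2646 + ½) - 948 = -5291/2 - 948 = -7187/2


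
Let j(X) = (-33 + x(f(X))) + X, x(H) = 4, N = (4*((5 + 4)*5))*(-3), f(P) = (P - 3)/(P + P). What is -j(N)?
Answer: 569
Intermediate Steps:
f(P) = (-3 + P)/(2*P) (f(P) = (-3 + P)/((2*P)) = (-3 + P)*(1/(2*P)) = (-3 + P)/(2*P))
N = -540 (N = (4*(9*5))*(-3) = (4*45)*(-3) = 180*(-3) = -540)
j(X) = -29 + X (j(X) = (-33 + 4) + X = -29 + X)
-j(N) = -(-29 - 540) = -1*(-569) = 569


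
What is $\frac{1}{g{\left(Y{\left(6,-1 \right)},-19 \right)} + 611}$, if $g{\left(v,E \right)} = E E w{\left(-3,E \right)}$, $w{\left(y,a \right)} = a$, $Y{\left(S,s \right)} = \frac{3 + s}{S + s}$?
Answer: $- \frac{1}{6248} \approx -0.00016005$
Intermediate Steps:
$Y{\left(S,s \right)} = \frac{3 + s}{S + s}$
$g{\left(v,E \right)} = E^{3}$ ($g{\left(v,E \right)} = E E E = E^{2} E = E^{3}$)
$\frac{1}{g{\left(Y{\left(6,-1 \right)},-19 \right)} + 611} = \frac{1}{\left(-19\right)^{3} + 611} = \frac{1}{-6859 + 611} = \frac{1}{-6248} = - \frac{1}{6248}$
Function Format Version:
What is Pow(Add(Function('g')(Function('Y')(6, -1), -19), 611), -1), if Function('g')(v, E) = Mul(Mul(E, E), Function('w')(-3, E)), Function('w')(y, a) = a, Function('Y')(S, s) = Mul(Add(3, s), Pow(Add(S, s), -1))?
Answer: Rational(-1, 6248) ≈ -0.00016005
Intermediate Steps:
Function('Y')(S, s) = Mul(Pow(Add(S, s), -1), Add(3, s))
Function('g')(v, E) = Pow(E, 3) (Function('g')(v, E) = Mul(Mul(E, E), E) = Mul(Pow(E, 2), E) = Pow(E, 3))
Pow(Add(Function('g')(Function('Y')(6, -1), -19), 611), -1) = Pow(Add(Pow(-19, 3), 611), -1) = Pow(Add(-6859, 611), -1) = Pow(-6248, -1) = Rational(-1, 6248)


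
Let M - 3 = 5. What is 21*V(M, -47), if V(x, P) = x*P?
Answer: -7896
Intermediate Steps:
M = 8 (M = 3 + 5 = 8)
V(x, P) = P*x
21*V(M, -47) = 21*(-47*8) = 21*(-376) = -7896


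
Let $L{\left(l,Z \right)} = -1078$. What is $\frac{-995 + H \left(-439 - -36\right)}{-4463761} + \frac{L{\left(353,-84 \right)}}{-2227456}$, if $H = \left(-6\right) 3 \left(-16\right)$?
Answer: $\frac{1724387703}{64563839104} \approx 0.026708$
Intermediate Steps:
$H = 288$ ($H = \left(-18\right) \left(-16\right) = 288$)
$\frac{-995 + H \left(-439 - -36\right)}{-4463761} + \frac{L{\left(353,-84 \right)}}{-2227456} = \frac{-995 + 288 \left(-439 - -36\right)}{-4463761} - \frac{1078}{-2227456} = \left(-995 + 288 \left(-439 + 36\right)\right) \left(- \frac{1}{4463761}\right) - - \frac{7}{14464} = \left(-995 + 288 \left(-403\right)\right) \left(- \frac{1}{4463761}\right) + \frac{7}{14464} = \left(-995 - 116064\right) \left(- \frac{1}{4463761}\right) + \frac{7}{14464} = \left(-117059\right) \left(- \frac{1}{4463761}\right) + \frac{7}{14464} = \frac{117059}{4463761} + \frac{7}{14464} = \frac{1724387703}{64563839104}$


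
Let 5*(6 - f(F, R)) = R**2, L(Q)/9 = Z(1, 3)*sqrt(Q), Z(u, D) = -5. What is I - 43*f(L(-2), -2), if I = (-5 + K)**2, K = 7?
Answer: -1098/5 ≈ -219.60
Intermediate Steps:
L(Q) = -45*sqrt(Q) (L(Q) = 9*(-5*sqrt(Q)) = -45*sqrt(Q))
I = 4 (I = (-5 + 7)**2 = 2**2 = 4)
f(F, R) = 6 - R**2/5
I - 43*f(L(-2), -2) = 4 - 43*(6 - 1/5*(-2)**2) = 4 - 43*(6 - 1/5*4) = 4 - 43*(6 - 4/5) = 4 - 43*26/5 = 4 - 1118/5 = -1098/5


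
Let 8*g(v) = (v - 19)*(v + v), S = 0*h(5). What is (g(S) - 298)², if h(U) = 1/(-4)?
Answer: 88804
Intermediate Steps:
h(U) = -¼
S = 0 (S = 0*(-¼) = 0)
g(v) = v*(-19 + v)/4 (g(v) = ((v - 19)*(v + v))/8 = ((-19 + v)*(2*v))/8 = (2*v*(-19 + v))/8 = v*(-19 + v)/4)
(g(S) - 298)² = ((¼)*0*(-19 + 0) - 298)² = ((¼)*0*(-19) - 298)² = (0 - 298)² = (-298)² = 88804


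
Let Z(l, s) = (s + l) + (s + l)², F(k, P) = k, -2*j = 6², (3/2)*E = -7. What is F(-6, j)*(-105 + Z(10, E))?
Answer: 1282/3 ≈ 427.33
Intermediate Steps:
E = -14/3 (E = (⅔)*(-7) = -14/3 ≈ -4.6667)
j = -18 (j = -½*6² = -½*36 = -18)
Z(l, s) = l + s + (l + s)² (Z(l, s) = (l + s) + (l + s)² = l + s + (l + s)²)
F(-6, j)*(-105 + Z(10, E)) = -6*(-105 + (10 - 14/3 + (10 - 14/3)²)) = -6*(-105 + (10 - 14/3 + (16/3)²)) = -6*(-105 + (10 - 14/3 + 256/9)) = -6*(-105 + 304/9) = -6*(-641/9) = 1282/3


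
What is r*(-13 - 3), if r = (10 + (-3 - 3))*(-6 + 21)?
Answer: -960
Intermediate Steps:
r = 60 (r = (10 - 6)*15 = 4*15 = 60)
r*(-13 - 3) = 60*(-13 - 3) = 60*(-16) = -960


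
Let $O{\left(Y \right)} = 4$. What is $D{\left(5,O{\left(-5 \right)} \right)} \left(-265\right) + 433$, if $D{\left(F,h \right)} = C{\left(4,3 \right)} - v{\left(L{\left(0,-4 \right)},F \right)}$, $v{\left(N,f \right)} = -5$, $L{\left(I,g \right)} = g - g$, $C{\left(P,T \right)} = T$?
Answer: $-1687$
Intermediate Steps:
$L{\left(I,g \right)} = 0$
$D{\left(F,h \right)} = 8$ ($D{\left(F,h \right)} = 3 - -5 = 3 + 5 = 8$)
$D{\left(5,O{\left(-5 \right)} \right)} \left(-265\right) + 433 = 8 \left(-265\right) + 433 = -2120 + 433 = -1687$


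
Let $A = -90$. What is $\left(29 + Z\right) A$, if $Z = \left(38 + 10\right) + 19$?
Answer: $-8640$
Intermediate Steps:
$Z = 67$ ($Z = 48 + 19 = 67$)
$\left(29 + Z\right) A = \left(29 + 67\right) \left(-90\right) = 96 \left(-90\right) = -8640$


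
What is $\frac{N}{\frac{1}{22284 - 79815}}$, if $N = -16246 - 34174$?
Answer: $2900713020$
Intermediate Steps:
$N = -50420$
$\frac{N}{\frac{1}{22284 - 79815}} = - \frac{50420}{\frac{1}{22284 - 79815}} = - \frac{50420}{\frac{1}{-57531}} = - \frac{50420}{- \frac{1}{57531}} = \left(-50420\right) \left(-57531\right) = 2900713020$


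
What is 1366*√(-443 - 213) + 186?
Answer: 186 + 5464*I*√41 ≈ 186.0 + 34987.0*I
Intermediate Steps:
1366*√(-443 - 213) + 186 = 1366*√(-656) + 186 = 1366*(4*I*√41) + 186 = 5464*I*√41 + 186 = 186 + 5464*I*√41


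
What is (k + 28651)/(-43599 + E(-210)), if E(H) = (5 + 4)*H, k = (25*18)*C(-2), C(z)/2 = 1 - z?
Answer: -31351/45489 ≈ -0.68920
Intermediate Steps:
C(z) = 2 - 2*z (C(z) = 2*(1 - z) = 2 - 2*z)
k = 2700 (k = (25*18)*(2 - 2*(-2)) = 450*(2 + 4) = 450*6 = 2700)
E(H) = 9*H
(k + 28651)/(-43599 + E(-210)) = (2700 + 28651)/(-43599 + 9*(-210)) = 31351/(-43599 - 1890) = 31351/(-45489) = 31351*(-1/45489) = -31351/45489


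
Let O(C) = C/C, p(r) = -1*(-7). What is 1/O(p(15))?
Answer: 1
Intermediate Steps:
p(r) = 7
O(C) = 1
1/O(p(15)) = 1/1 = 1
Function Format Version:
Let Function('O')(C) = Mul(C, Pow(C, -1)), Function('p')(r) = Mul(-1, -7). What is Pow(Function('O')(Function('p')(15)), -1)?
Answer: 1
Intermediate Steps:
Function('p')(r) = 7
Function('O')(C) = 1
Pow(Function('O')(Function('p')(15)), -1) = Pow(1, -1) = 1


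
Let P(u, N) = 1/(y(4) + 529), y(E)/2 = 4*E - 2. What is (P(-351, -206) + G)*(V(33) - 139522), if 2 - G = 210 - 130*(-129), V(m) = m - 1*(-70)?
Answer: 1318449931155/557 ≈ 2.3671e+9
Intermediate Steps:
y(E) = -4 + 8*E (y(E) = 2*(4*E - 2) = 2*(-2 + 4*E) = -4 + 8*E)
V(m) = 70 + m (V(m) = m + 70 = 70 + m)
P(u, N) = 1/557 (P(u, N) = 1/((-4 + 8*4) + 529) = 1/((-4 + 32) + 529) = 1/(28 + 529) = 1/557)
G = -16978 (G = 2 - (210 - 130*(-129)) = 2 - (210 + 16770) = 2 - 1*16980 = 2 - 16980 = -16978)
(P(-351, -206) + G)*(V(33) - 139522) = (1/557 - 16978)*((70 + 33) - 139522) = -9456745*(103 - 139522)/557 = -9456745/557*(-139419) = 1318449931155/557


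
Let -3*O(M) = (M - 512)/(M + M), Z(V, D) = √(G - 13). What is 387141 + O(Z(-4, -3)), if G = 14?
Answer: 2323357/6 ≈ 3.8723e+5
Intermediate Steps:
Z(V, D) = 1 (Z(V, D) = √(14 - 13) = √1 = 1)
O(M) = -(-512 + M)/(6*M) (O(M) = -(M - 512)/(3*(M + M)) = -(-512 + M)/(3*(2*M)) = -(-512 + M)*1/(2*M)/3 = -(-512 + M)/(6*M))
387141 + O(Z(-4, -3)) = 387141 + (⅙)*(512 - 1*1)/1 = 387141 + (⅙)*1*(512 - 1) = 387141 + (⅙)*1*511 = 387141 + 511/6 = 2323357/6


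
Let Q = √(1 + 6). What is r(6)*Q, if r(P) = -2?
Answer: -2*√7 ≈ -5.2915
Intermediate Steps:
Q = √7 ≈ 2.6458
r(6)*Q = -2*√7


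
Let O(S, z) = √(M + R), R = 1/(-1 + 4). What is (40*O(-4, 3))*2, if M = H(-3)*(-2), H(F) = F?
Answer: 80*√57/3 ≈ 201.33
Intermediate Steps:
R = ⅓ (R = 1/3 = ⅓ ≈ 0.33333)
M = 6 (M = -3*(-2) = 6)
O(S, z) = √57/3 (O(S, z) = √(6 + ⅓) = √(19/3) = √57/3)
(40*O(-4, 3))*2 = (40*(√57/3))*2 = (40*√57/3)*2 = 80*√57/3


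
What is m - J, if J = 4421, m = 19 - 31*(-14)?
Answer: -3968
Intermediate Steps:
m = 453 (m = 19 + 434 = 453)
m - J = 453 - 1*4421 = 453 - 4421 = -3968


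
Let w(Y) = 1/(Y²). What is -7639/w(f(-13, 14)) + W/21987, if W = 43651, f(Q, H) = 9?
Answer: -13604610482/21987 ≈ -6.1876e+5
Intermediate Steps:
w(Y) = Y⁻²
-7639/w(f(-13, 14)) + W/21987 = -7639/(9⁻²) + 43651/21987 = -7639/1/81 + 43651*(1/21987) = -7639*81 + 43651/21987 = -618759 + 43651/21987 = -13604610482/21987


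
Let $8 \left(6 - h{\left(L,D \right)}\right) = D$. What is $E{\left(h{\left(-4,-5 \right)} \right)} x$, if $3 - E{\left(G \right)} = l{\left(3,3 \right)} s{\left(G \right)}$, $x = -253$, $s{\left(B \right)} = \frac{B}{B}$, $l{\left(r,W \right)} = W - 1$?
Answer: $-253$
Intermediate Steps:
$l{\left(r,W \right)} = -1 + W$ ($l{\left(r,W \right)} = W - 1 = -1 + W$)
$s{\left(B \right)} = 1$
$h{\left(L,D \right)} = 6 - \frac{D}{8}$
$E{\left(G \right)} = 1$ ($E{\left(G \right)} = 3 - \left(-1 + 3\right) 1 = 3 - 2 \cdot 1 = 3 - 2 = 1$)
$E{\left(h{\left(-4,-5 \right)} \right)} x = 1 \left(-253\right) = -253$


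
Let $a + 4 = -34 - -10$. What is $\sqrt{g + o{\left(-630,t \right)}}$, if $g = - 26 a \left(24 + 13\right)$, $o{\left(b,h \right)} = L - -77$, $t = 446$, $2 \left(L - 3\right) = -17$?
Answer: $\frac{\sqrt{108030}}{2} \approx 164.34$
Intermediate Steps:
$L = - \frac{11}{2}$ ($L = 3 + \frac{1}{2} \left(-17\right) = 3 - \frac{17}{2} = - \frac{11}{2} \approx -5.5$)
$o{\left(b,h \right)} = \frac{143}{2}$ ($o{\left(b,h \right)} = - \frac{11}{2} - -77 = - \frac{11}{2} + 77 = \frac{143}{2}$)
$a = -28$ ($a = -4 - 24 = -28$)
$g = 26936$ ($g = \left(-26\right) \left(-28\right) \left(24 + 13\right) = 728 \cdot 37 = 26936$)
$\sqrt{g + o{\left(-630,t \right)}} = \sqrt{26936 + \frac{143}{2}} = \sqrt{\frac{54015}{2}} = \frac{\sqrt{108030}}{2}$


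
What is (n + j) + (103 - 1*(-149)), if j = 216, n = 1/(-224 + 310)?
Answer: 40249/86 ≈ 468.01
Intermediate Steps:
n = 1/86 ≈ 0.011628
(n + j) + (103 - 1*(-149)) = (1/86 + 216) + (103 - 1*(-149)) = 18577/86 + (103 + 149) = 18577/86 + 252 = 40249/86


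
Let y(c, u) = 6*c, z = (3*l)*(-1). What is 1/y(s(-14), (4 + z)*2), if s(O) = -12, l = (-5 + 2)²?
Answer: -1/72 ≈ -0.013889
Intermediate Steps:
l = 9 (l = (-3)² = 9)
z = -27 (z = (3*9)*(-1) = 27*(-1) = -27)
1/y(s(-14), (4 + z)*2) = 1/(6*(-12)) = 1/(-72) = -1/72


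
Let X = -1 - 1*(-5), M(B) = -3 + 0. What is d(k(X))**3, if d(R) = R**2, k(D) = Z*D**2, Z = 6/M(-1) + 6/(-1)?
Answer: 4398046511104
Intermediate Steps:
M(B) = -3
Z = -8 (Z = 6/(-3) + 6/(-1) = 6*(-1/3) + 6*(-1) = -2 - 6 = -8)
X = 4 (X = -1 + 5 = 4)
k(D) = -8*D**2
d(k(X))**3 = ((-8*4**2)**2)**3 = ((-8*16)**2)**3 = ((-128)**2)**3 = 16384**3 = 4398046511104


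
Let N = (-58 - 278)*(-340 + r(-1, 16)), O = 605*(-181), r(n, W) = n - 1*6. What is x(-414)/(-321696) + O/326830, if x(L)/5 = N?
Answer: -235162643/109520733 ≈ -2.1472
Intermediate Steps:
r(n, W) = -6 + n (r(n, W) = n - 6 = -6 + n)
O = -109505
N = 116592 (N = (-58 - 278)*(-340 + (-6 - 1)) = -336*(-340 - 7) = -336*(-347) = 116592)
x(L) = 582960 (x(L) = 5*116592 = 582960)
x(-414)/(-321696) + O/326830 = 582960/(-321696) - 109505/326830 = 582960*(-1/321696) - 109505*1/326830 = -12145/6702 - 21901/65366 = -235162643/109520733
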